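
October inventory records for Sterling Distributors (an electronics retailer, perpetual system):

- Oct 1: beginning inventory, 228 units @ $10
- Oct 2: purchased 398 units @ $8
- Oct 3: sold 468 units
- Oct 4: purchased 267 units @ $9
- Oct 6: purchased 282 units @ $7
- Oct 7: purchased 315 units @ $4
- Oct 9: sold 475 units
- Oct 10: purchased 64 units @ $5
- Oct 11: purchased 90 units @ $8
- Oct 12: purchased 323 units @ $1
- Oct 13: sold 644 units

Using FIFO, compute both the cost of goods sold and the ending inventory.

COGS = $11,685; ending inventory = $779

Oct 3, 468 sold [FIFO — oldest first]: 228 @ $10 + 240 @ $8 = $4,200
Oct 9, 475 sold [FIFO — oldest first]: 158 @ $8 + 267 @ $9 + 50 @ $7 = $4,017
Oct 13, 644 sold [FIFO — oldest first]: 232 @ $7 + 315 @ $4 + 64 @ $5 + 33 @ $8 = $3,468
Total COGS = $4,200 + $4,017 + $3,468 = $11,685
Ending inventory: 57 @ $8 + 323 @ $1 = $779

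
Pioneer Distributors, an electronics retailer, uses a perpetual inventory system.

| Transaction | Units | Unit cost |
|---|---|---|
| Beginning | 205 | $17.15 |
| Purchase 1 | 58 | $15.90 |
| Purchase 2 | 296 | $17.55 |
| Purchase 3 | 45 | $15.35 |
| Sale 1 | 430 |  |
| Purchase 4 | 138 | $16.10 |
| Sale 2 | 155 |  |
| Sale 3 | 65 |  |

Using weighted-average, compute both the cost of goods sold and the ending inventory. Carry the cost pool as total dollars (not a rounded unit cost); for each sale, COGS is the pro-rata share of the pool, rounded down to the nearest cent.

COGS = $11,013.20; ending inventory = $1,532.10

After Beginning: 205 on hand, pool $3,515.75 (≈ $17.1500 each)
After Purchase 1: 263 on hand, pool $4,437.95 (≈ $16.8743 each)
After Purchase 2: 559 on hand, pool $9,632.75 (≈ $17.2321 each)
After Purchase 3: 604 on hand, pool $10,323.50 (≈ $17.0919 each)
Sale 1, sell 430: 430/604 × $10,323.50 → $7,349.51
After Purchase 4: 312 on hand, pool $5,195.79 (≈ $16.6532 each)
Sale 2, sell 155: 155/312 × $5,195.79 → $2,581.24
Sale 3, sell 65: 65/157 × $2,614.55 → $1,082.45
Total COGS = $7,349.51 + $2,581.24 + $1,082.45 = $11,013.20
Ending inventory (cost pool remaining) = $1,532.10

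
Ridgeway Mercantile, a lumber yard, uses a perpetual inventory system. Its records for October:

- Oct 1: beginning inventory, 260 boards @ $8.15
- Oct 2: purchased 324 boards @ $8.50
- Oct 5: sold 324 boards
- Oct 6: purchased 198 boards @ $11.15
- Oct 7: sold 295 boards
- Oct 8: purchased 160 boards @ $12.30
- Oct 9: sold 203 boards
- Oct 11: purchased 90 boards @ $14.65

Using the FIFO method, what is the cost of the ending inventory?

Ending inventory = $2,794.50

Oct 5, 324 sold [FIFO — oldest first]: 260 @ $8.15 + 64 @ $8.50 = $2,663.00
Oct 7, 295 sold [FIFO — oldest first]: 260 @ $8.50 + 35 @ $11.15 = $2,600.25
Oct 9, 203 sold [FIFO — oldest first]: 163 @ $11.15 + 40 @ $12.30 = $2,309.45
Total COGS = $2,663.00 + $2,600.25 + $2,309.45 = $7,572.70
Ending inventory: 120 @ $12.30 + 90 @ $14.65 = $2,794.50
Check: goods available $10,367.20 = COGS $7,572.70 + ending $2,794.50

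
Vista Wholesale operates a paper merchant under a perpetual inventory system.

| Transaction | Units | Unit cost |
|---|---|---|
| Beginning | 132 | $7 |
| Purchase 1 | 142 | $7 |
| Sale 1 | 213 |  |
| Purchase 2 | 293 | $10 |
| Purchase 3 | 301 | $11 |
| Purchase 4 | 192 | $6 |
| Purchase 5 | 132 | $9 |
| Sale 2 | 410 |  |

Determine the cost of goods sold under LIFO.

COGS = $4,777

Sale 1 (213) [LIFO — newest first]: 142 @ $7 + 71 @ $7 = $1,491
Sale 2 (410) [LIFO — newest first]: 132 @ $9 + 192 @ $6 + 86 @ $11 = $3,286
Total COGS = $1,491 + $3,286 = $4,777
Ending inventory: 61 @ $7 + 293 @ $10 + 215 @ $11 = $5,722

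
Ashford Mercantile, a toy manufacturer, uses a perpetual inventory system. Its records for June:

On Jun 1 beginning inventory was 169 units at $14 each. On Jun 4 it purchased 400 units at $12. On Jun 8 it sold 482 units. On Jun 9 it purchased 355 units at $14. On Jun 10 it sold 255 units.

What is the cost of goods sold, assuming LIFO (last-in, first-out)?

Jun 8, 482 sold [LIFO — newest first]: 400 @ $12 + 82 @ $14 = $5,948
Jun 10, 255 sold [LIFO — newest first]: 255 @ $14 = $3,570
Total COGS = $5,948 + $3,570 = $9,518
Ending inventory: 87 @ $14 + 100 @ $14 = $2,618
Check: goods available $12,136 = COGS $9,518 + ending $2,618

COGS = $9,518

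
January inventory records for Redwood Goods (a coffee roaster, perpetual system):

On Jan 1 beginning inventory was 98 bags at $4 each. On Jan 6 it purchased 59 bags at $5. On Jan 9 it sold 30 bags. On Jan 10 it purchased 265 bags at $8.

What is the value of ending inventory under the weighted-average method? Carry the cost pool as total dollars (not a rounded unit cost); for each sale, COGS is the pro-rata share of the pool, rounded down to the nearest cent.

After Jan 1: 98 on hand, pool $392.00 (≈ $4.0000 each)
After Jan 6: 157 on hand, pool $687.00 (≈ $4.3758 each)
Jan 9, sell 30: 30/157 × $687.00 → $131.27
After Jan 10: 392 on hand, pool $2,675.73 (≈ $6.8258 each)
Ending inventory (cost pool remaining) = $2,675.73

Ending inventory = $2,675.73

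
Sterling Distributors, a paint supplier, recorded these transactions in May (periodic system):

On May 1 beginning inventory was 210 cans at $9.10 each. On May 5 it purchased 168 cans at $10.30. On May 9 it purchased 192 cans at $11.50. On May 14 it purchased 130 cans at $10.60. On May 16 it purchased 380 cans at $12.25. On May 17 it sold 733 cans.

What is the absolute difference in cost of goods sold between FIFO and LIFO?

$928.65

FIFO COGS: 210 @ $9.10 + 168 @ $10.30 + 192 @ $11.50 + 130 @ $10.60 + 33 @ $12.25 = $7,631.65
LIFO COGS: 380 @ $12.25 + 130 @ $10.60 + 192 @ $11.50 + 31 @ $10.30 = $8,560.30
Difference = |$7,631.65 − $8,560.30| = $928.65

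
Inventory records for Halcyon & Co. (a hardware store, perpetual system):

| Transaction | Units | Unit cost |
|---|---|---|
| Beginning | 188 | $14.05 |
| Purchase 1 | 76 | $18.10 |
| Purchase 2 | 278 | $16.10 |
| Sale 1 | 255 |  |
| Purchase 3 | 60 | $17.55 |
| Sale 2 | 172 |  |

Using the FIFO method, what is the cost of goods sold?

Sale 1 (255) [FIFO — oldest first]: 188 @ $14.05 + 67 @ $18.10 = $3,854.10
Sale 2 (172) [FIFO — oldest first]: 9 @ $18.10 + 163 @ $16.10 = $2,787.20
Total COGS = $3,854.10 + $2,787.20 = $6,641.30
Ending inventory: 115 @ $16.10 + 60 @ $17.55 = $2,904.50

COGS = $6,641.30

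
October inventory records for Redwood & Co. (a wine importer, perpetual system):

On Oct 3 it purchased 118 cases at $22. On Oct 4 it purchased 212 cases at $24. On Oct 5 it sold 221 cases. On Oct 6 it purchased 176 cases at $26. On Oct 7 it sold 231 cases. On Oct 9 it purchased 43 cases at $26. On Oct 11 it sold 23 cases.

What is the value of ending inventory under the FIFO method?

Oct 5, 221 sold [FIFO — oldest first]: 118 @ $22 + 103 @ $24 = $5,068
Oct 7, 231 sold [FIFO — oldest first]: 109 @ $24 + 122 @ $26 = $5,788
Oct 11, 23 sold [FIFO — oldest first]: 23 @ $26 = $598
Total COGS = $5,068 + $5,788 + $598 = $11,454
Ending inventory: 31 @ $26 + 43 @ $26 = $1,924
Check: goods available $13,378 = COGS $11,454 + ending $1,924

Ending inventory = $1,924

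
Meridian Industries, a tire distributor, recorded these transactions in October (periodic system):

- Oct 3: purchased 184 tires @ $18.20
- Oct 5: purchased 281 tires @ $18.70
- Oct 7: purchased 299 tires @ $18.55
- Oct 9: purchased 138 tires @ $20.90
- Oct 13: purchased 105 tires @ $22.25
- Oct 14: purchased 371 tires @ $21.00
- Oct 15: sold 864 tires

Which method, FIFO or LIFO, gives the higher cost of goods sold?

FIFO COGS: 184 @ $18.20 + 281 @ $18.70 + 299 @ $18.55 + 100 @ $20.90 = $16,239.95
LIFO COGS: 371 @ $21.00 + 105 @ $22.25 + 138 @ $20.90 + 250 @ $18.55 = $17,648.95

LIFO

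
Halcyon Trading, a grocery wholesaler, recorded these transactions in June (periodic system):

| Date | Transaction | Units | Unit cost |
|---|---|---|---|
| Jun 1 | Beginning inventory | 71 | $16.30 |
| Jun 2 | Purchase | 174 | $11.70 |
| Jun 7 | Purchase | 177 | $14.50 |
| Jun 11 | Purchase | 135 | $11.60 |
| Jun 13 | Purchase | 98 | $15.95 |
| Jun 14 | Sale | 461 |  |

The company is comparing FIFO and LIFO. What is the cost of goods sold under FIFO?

COGS = $6,212.00

FIFO COGS: 71 @ $16.30 + 174 @ $11.70 + 177 @ $14.50 + 39 @ $11.60 = $6,212.00
LIFO COGS: 98 @ $15.95 + 135 @ $11.60 + 177 @ $14.50 + 51 @ $11.70 = $6,292.30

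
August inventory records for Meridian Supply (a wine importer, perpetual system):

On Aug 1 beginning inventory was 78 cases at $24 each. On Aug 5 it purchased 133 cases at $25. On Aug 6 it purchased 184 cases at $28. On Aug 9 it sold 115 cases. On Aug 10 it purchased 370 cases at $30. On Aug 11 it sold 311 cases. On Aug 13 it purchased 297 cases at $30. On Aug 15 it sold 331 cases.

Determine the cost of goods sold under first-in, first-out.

Aug 9, 115 sold [FIFO — oldest first]: 78 @ $24 + 37 @ $25 = $2,797
Aug 11, 311 sold [FIFO — oldest first]: 96 @ $25 + 184 @ $28 + 31 @ $30 = $8,482
Aug 15, 331 sold [FIFO — oldest first]: 331 @ $30 = $9,930
Total COGS = $2,797 + $8,482 + $9,930 = $21,209
Ending inventory: 8 @ $30 + 297 @ $30 = $9,150

COGS = $21,209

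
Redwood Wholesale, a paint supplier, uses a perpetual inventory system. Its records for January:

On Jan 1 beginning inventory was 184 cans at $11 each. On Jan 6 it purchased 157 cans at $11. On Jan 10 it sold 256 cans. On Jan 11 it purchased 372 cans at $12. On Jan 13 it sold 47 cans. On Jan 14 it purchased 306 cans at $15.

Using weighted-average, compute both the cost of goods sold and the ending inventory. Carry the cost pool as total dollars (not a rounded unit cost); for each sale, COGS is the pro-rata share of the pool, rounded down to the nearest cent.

After Jan 1: 184 on hand, pool $2,024.00 (≈ $11.0000 each)
After Jan 6: 341 on hand, pool $3,751.00 (≈ $11.0000 each)
Jan 10, sell 256: 256/341 × $3,751.00 → $2,816.00
After Jan 11: 457 on hand, pool $5,399.00 (≈ $11.8140 each)
Jan 13, sell 47: 47/457 × $5,399.00 → $555.25
After Jan 14: 716 on hand, pool $9,433.75 (≈ $13.1756 each)
Total COGS = $2,816.00 + $555.25 = $3,371.25
Ending inventory (cost pool remaining) = $9,433.75

COGS = $3,371.25; ending inventory = $9,433.75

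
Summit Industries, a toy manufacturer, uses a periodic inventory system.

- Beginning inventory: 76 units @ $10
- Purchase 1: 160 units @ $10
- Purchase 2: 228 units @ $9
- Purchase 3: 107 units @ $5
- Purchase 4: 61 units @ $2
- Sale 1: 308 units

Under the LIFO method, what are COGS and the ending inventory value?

COGS = $1,917; ending inventory = $3,152

Sale 1 (308) [LIFO — newest first]: 61 @ $2 + 107 @ $5 + 140 @ $9 = $1,917
Ending inventory: 76 @ $10 + 160 @ $10 + 88 @ $9 = $3,152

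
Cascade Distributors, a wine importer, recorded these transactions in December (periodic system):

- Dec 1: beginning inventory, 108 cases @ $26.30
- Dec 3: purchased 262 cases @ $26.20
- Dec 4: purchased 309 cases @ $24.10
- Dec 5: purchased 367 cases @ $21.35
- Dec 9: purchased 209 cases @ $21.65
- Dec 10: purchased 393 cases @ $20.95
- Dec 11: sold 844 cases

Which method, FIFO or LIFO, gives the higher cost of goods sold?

FIFO

FIFO COGS: 108 @ $26.30 + 262 @ $26.20 + 309 @ $24.10 + 165 @ $21.35 = $20,674.45
LIFO COGS: 393 @ $20.95 + 209 @ $21.65 + 242 @ $21.35 = $17,924.90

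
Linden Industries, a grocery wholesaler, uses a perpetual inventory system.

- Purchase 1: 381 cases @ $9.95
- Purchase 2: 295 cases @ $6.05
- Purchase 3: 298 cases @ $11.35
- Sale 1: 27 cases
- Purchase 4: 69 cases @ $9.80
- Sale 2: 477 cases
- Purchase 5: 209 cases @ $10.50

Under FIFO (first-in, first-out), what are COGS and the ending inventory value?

COGS = $4,535.10; ending inventory = $7,293.60

Sale 1 (27) [FIFO — oldest first]: 27 @ $9.95 = $268.65
Sale 2 (477) [FIFO — oldest first]: 354 @ $9.95 + 123 @ $6.05 = $4,266.45
Total COGS = $268.65 + $4,266.45 = $4,535.10
Ending inventory: 172 @ $6.05 + 298 @ $11.35 + 69 @ $9.80 + 209 @ $10.50 = $7,293.60
Check: goods available $11,828.70 = COGS $4,535.10 + ending $7,293.60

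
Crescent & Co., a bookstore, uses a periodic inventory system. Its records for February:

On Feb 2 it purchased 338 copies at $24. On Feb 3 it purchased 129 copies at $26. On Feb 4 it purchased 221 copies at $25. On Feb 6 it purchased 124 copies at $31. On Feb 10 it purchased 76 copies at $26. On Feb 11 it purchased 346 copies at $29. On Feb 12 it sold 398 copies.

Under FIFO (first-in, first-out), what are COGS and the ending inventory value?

COGS = $9,672; ending inventory = $23,173

Feb 12, 398 sold [FIFO — oldest first]: 338 @ $24 + 60 @ $26 = $9,672
Ending inventory: 69 @ $26 + 221 @ $25 + 124 @ $31 + 76 @ $26 + 346 @ $29 = $23,173
Check: goods available $32,845 = COGS $9,672 + ending $23,173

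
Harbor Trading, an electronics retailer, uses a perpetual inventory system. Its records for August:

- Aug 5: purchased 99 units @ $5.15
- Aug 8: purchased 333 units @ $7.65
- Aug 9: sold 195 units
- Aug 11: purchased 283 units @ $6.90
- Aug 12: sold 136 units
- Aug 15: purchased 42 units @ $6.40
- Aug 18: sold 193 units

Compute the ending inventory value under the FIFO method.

Ending inventory = $1,586.70

Aug 9, 195 sold [FIFO — oldest first]: 99 @ $5.15 + 96 @ $7.65 = $1,244.25
Aug 12, 136 sold [FIFO — oldest first]: 136 @ $7.65 = $1,040.40
Aug 18, 193 sold [FIFO — oldest first]: 101 @ $7.65 + 92 @ $6.90 = $1,407.45
Total COGS = $1,244.25 + $1,040.40 + $1,407.45 = $3,692.10
Ending inventory: 191 @ $6.90 + 42 @ $6.40 = $1,586.70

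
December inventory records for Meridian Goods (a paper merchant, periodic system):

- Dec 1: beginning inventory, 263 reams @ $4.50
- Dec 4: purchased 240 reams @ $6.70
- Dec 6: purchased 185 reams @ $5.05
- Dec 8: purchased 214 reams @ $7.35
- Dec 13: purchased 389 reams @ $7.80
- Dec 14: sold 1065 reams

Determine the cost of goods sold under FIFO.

Dec 14, 1065 sold [FIFO — oldest first]: 263 @ $4.50 + 240 @ $6.70 + 185 @ $5.05 + 214 @ $7.35 + 163 @ $7.80 = $6,570.05
Ending inventory: 226 @ $7.80 = $1,762.80

COGS = $6,570.05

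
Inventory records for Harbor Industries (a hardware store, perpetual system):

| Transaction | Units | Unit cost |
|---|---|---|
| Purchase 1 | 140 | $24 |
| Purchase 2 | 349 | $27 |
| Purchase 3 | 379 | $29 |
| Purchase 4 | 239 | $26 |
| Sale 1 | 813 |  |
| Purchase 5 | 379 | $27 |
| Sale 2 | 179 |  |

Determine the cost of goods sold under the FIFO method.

COGS = $26,998

Sale 1 (813) [FIFO — oldest first]: 140 @ $24 + 349 @ $27 + 324 @ $29 = $22,179
Sale 2 (179) [FIFO — oldest first]: 55 @ $29 + 124 @ $26 = $4,819
Total COGS = $22,179 + $4,819 = $26,998
Ending inventory: 115 @ $26 + 379 @ $27 = $13,223
Check: goods available $40,221 = COGS $26,998 + ending $13,223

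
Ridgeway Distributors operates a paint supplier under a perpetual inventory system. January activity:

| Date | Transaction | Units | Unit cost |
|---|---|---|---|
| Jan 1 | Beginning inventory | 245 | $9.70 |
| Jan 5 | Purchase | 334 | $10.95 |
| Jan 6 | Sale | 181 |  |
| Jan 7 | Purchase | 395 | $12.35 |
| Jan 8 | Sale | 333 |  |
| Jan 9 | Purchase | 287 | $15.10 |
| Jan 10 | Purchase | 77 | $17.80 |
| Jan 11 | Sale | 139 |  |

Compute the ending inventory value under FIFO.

Ending inventory = $9,668.65

Jan 6, 181 sold [FIFO — oldest first]: 181 @ $9.70 = $1,755.70
Jan 8, 333 sold [FIFO — oldest first]: 64 @ $9.70 + 269 @ $10.95 = $3,566.35
Jan 11, 139 sold [FIFO — oldest first]: 65 @ $10.95 + 74 @ $12.35 = $1,625.65
Total COGS = $1,755.70 + $3,566.35 + $1,625.65 = $6,947.70
Ending inventory: 321 @ $12.35 + 287 @ $15.10 + 77 @ $17.80 = $9,668.65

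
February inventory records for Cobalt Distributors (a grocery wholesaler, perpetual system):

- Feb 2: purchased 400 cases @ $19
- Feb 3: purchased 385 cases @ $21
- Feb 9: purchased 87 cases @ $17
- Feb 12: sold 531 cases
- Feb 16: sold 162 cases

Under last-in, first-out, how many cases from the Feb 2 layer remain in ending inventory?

179

Feb 12, 531 sold [LIFO — newest first]: 87 @ $17 + 385 @ $21 + 59 @ $19 = $10,685
Feb 16, 162 sold [LIFO — newest first]: 162 @ $19 = $3,078
Total COGS = $10,685 + $3,078 = $13,763
Ending inventory: 179 @ $19 = $3,401
Check: goods available $17,164 = COGS $13,763 + ending $3,401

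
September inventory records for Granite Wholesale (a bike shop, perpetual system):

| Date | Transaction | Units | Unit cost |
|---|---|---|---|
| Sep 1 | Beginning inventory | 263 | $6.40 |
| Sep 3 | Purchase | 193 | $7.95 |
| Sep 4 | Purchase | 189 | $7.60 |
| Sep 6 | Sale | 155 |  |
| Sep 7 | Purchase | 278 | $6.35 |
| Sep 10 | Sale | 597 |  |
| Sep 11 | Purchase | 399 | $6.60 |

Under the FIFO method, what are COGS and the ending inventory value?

Sep 6, 155 sold [FIFO — oldest first]: 155 @ $6.40 = $992.00
Sep 10, 597 sold [FIFO — oldest first]: 108 @ $6.40 + 193 @ $7.95 + 189 @ $7.60 + 107 @ $6.35 = $4,341.40
Total COGS = $992.00 + $4,341.40 = $5,333.40
Ending inventory: 171 @ $6.35 + 399 @ $6.60 = $3,719.25
Check: goods available $9,052.65 = COGS $5,333.40 + ending $3,719.25

COGS = $5,333.40; ending inventory = $3,719.25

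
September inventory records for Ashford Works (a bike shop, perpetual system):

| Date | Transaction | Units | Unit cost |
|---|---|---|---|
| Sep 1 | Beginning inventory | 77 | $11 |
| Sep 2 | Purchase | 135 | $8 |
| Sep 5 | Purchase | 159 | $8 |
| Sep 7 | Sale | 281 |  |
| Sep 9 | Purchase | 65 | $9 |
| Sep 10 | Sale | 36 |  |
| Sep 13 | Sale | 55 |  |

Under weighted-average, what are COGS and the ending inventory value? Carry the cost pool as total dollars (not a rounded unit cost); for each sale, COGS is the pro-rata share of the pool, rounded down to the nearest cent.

COGS = $3,222.02; ending inventory = $561.98

After Sep 1: 77 on hand, pool $847.00 (≈ $11.0000 each)
After Sep 2: 212 on hand, pool $1,927.00 (≈ $9.0896 each)
After Sep 5: 371 on hand, pool $3,199.00 (≈ $8.6226 each)
Sep 7, sell 281: 281/371 × $3,199.00 → $2,422.96
After Sep 9: 155 on hand, pool $1,361.04 (≈ $8.7809 each)
Sep 10, sell 36: 36/155 × $1,361.04 → $316.11
Sep 13, sell 55: 55/119 × $1,044.93 → $482.95
Total COGS = $2,422.96 + $316.11 + $482.95 = $3,222.02
Ending inventory (cost pool remaining) = $561.98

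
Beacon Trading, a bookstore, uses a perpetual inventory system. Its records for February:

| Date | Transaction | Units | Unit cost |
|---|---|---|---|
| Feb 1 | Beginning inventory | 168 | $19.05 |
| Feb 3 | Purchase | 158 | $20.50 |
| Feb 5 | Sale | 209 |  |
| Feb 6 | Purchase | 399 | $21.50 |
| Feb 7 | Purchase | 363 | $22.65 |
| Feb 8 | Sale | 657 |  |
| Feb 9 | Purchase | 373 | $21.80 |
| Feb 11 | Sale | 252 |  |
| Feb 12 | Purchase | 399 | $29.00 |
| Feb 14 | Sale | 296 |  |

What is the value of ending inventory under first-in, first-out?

Ending inventory = $12,595.60

Feb 5, 209 sold [FIFO — oldest first]: 168 @ $19.05 + 41 @ $20.50 = $4,040.90
Feb 8, 657 sold [FIFO — oldest first]: 117 @ $20.50 + 399 @ $21.50 + 141 @ $22.65 = $14,170.65
Feb 11, 252 sold [FIFO — oldest first]: 222 @ $22.65 + 30 @ $21.80 = $5,682.30
Feb 14, 296 sold [FIFO — oldest first]: 296 @ $21.80 = $6,452.80
Total COGS = $4,040.90 + $14,170.65 + $5,682.30 + $6,452.80 = $30,346.65
Ending inventory: 47 @ $21.80 + 399 @ $29.00 = $12,595.60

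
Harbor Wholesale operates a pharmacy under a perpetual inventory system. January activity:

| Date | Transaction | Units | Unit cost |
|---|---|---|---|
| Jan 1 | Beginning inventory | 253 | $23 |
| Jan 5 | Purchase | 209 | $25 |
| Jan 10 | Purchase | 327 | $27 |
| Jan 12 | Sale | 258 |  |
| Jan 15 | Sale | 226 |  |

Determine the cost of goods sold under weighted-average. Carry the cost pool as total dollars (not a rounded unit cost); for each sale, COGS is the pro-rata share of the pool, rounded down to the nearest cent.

After Jan 1: 253 on hand, pool $5,819.00 (≈ $23.0000 each)
After Jan 5: 462 on hand, pool $11,044.00 (≈ $23.9048 each)
After Jan 10: 789 on hand, pool $19,873.00 (≈ $25.1876 each)
Jan 12, sell 258: 258/789 × $19,873.00 → $6,498.39
Jan 15, sell 226: 226/531 × $13,374.61 → $5,692.39
Total COGS = $6,498.39 + $5,692.39 = $12,190.78
Ending inventory (cost pool remaining) = $7,682.22

COGS = $12,190.78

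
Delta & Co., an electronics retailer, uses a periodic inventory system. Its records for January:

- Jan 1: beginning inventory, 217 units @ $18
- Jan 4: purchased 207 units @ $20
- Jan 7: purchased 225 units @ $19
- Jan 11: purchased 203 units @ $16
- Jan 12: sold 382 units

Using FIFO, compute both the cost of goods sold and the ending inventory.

COGS = $7,206; ending inventory = $8,363

Jan 12, 382 sold [FIFO — oldest first]: 217 @ $18 + 165 @ $20 = $7,206
Ending inventory: 42 @ $20 + 225 @ $19 + 203 @ $16 = $8,363
Check: goods available $15,569 = COGS $7,206 + ending $8,363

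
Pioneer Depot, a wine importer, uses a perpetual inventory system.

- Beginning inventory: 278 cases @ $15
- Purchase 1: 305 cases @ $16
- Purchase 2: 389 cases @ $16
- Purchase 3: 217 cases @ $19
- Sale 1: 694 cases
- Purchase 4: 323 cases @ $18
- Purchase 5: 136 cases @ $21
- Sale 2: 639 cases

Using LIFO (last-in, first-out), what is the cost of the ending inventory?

Sale 1 (694) [LIFO — newest first]: 217 @ $19 + 389 @ $16 + 88 @ $16 = $11,755
Sale 2 (639) [LIFO — newest first]: 136 @ $21 + 323 @ $18 + 180 @ $16 = $11,550
Total COGS = $11,755 + $11,550 = $23,305
Ending inventory: 278 @ $15 + 37 @ $16 = $4,762

Ending inventory = $4,762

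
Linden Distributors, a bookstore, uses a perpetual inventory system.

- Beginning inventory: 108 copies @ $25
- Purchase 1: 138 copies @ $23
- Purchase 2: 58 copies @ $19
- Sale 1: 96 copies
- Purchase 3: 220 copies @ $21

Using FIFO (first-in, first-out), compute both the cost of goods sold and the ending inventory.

Sale 1 (96) [FIFO — oldest first]: 96 @ $25 = $2,400
Ending inventory: 12 @ $25 + 138 @ $23 + 58 @ $19 + 220 @ $21 = $9,196
Check: goods available $11,596 = COGS $2,400 + ending $9,196

COGS = $2,400; ending inventory = $9,196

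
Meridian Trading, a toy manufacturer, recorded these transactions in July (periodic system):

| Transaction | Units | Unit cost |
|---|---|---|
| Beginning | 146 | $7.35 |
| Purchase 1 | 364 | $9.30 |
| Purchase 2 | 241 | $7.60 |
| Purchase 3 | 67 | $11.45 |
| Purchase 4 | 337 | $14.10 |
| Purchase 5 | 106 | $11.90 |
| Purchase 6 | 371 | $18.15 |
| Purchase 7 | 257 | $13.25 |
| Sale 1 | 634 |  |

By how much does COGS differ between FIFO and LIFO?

$4,809.60

FIFO COGS: 146 @ $7.35 + 364 @ $9.30 + 124 @ $7.60 = $5,400.70
LIFO COGS: 257 @ $13.25 + 371 @ $18.15 + 6 @ $11.90 = $10,210.30
Difference = |$5,400.70 − $10,210.30| = $4,809.60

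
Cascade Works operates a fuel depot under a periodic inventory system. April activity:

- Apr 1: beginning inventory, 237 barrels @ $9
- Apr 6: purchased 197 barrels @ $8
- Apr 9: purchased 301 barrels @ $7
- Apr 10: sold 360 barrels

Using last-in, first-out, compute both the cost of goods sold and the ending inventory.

Apr 10, 360 sold [LIFO — newest first]: 301 @ $7 + 59 @ $8 = $2,579
Ending inventory: 237 @ $9 + 138 @ $8 = $3,237

COGS = $2,579; ending inventory = $3,237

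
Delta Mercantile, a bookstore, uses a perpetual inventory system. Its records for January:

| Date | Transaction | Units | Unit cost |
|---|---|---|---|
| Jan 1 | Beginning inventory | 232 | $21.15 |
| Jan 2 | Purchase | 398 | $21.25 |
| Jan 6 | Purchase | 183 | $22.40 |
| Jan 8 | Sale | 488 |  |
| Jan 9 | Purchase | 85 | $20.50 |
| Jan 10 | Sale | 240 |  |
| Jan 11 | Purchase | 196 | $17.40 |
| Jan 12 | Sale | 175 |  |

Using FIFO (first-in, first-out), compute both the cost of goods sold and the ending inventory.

Jan 8, 488 sold [FIFO — oldest first]: 232 @ $21.15 + 256 @ $21.25 = $10,346.80
Jan 10, 240 sold [FIFO — oldest first]: 142 @ $21.25 + 98 @ $22.40 = $5,212.70
Jan 12, 175 sold [FIFO — oldest first]: 85 @ $22.40 + 85 @ $20.50 + 5 @ $17.40 = $3,733.50
Total COGS = $10,346.80 + $5,212.70 + $3,733.50 = $19,293.00
Ending inventory: 191 @ $17.40 = $3,323.40

COGS = $19,293.00; ending inventory = $3,323.40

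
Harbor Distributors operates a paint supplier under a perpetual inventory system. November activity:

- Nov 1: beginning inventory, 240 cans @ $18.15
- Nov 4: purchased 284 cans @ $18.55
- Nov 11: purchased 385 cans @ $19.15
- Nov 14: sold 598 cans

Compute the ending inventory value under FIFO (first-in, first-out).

Ending inventory = $5,955.65

Nov 14, 598 sold [FIFO — oldest first]: 240 @ $18.15 + 284 @ $18.55 + 74 @ $19.15 = $11,041.30
Ending inventory: 311 @ $19.15 = $5,955.65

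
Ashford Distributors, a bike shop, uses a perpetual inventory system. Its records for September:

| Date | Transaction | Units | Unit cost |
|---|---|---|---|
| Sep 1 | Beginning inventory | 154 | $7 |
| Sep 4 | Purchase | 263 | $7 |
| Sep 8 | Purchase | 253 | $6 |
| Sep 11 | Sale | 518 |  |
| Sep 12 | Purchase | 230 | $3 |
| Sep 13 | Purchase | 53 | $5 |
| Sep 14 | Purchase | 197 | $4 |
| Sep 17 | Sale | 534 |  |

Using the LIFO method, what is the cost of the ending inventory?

Ending inventory = $686

Sep 11, 518 sold [LIFO — newest first]: 253 @ $6 + 263 @ $7 + 2 @ $7 = $3,373
Sep 17, 534 sold [LIFO — newest first]: 197 @ $4 + 53 @ $5 + 230 @ $3 + 54 @ $7 = $2,121
Total COGS = $3,373 + $2,121 = $5,494
Ending inventory: 98 @ $7 = $686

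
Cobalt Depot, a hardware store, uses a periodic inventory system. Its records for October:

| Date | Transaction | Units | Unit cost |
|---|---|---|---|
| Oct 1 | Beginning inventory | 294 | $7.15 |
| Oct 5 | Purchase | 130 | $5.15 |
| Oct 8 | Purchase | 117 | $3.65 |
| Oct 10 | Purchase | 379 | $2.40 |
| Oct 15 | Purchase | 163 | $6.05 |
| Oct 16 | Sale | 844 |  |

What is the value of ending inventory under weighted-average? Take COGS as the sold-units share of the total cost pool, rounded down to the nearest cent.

Ending inventory = $1,124.25

Oct 16, sell 844: 844/1083 × $5,094.40 → $3,970.15
Ending inventory (cost pool remaining) = $1,124.25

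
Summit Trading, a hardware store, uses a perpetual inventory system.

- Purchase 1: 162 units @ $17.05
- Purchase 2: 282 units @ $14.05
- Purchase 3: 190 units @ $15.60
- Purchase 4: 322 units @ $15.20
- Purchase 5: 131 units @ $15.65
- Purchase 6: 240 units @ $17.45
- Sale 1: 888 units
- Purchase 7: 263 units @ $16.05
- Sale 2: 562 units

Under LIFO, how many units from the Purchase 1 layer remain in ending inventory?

Sale 1 (888) [LIFO — newest first]: 240 @ $17.45 + 131 @ $15.65 + 322 @ $15.20 + 190 @ $15.60 + 5 @ $14.05 = $14,166.80
Sale 2 (562) [LIFO — newest first]: 263 @ $16.05 + 277 @ $14.05 + 22 @ $17.05 = $8,488.10
Total COGS = $14,166.80 + $8,488.10 = $22,654.90
Ending inventory: 140 @ $17.05 = $2,387.00

140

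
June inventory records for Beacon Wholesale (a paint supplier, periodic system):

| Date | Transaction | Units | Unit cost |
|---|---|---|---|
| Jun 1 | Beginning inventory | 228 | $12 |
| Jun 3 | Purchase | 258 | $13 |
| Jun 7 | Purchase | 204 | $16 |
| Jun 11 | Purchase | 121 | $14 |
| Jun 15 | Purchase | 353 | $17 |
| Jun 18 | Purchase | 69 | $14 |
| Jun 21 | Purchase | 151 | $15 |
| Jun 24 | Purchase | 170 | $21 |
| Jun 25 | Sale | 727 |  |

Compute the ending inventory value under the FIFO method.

Ending inventory = $13,978

Jun 25, 727 sold [FIFO — oldest first]: 228 @ $12 + 258 @ $13 + 204 @ $16 + 37 @ $14 = $9,872
Ending inventory: 84 @ $14 + 353 @ $17 + 69 @ $14 + 151 @ $15 + 170 @ $21 = $13,978
Check: goods available $23,850 = COGS $9,872 + ending $13,978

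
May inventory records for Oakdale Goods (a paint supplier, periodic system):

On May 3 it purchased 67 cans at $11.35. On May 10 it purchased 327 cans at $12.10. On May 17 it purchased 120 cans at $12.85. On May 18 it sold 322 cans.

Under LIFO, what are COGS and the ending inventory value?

May 18, 322 sold [LIFO — newest first]: 120 @ $12.85 + 202 @ $12.10 = $3,986.20
Ending inventory: 67 @ $11.35 + 125 @ $12.10 = $2,272.95

COGS = $3,986.20; ending inventory = $2,272.95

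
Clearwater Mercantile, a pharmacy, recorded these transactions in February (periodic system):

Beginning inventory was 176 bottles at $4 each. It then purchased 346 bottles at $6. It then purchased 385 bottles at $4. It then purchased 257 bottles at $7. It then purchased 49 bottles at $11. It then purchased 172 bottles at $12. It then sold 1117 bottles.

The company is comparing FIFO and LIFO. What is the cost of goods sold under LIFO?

COGS = $7,466

FIFO COGS: 176 @ $4 + 346 @ $6 + 385 @ $4 + 210 @ $7 = $5,790
LIFO COGS: 172 @ $12 + 49 @ $11 + 257 @ $7 + 385 @ $4 + 254 @ $6 = $7,466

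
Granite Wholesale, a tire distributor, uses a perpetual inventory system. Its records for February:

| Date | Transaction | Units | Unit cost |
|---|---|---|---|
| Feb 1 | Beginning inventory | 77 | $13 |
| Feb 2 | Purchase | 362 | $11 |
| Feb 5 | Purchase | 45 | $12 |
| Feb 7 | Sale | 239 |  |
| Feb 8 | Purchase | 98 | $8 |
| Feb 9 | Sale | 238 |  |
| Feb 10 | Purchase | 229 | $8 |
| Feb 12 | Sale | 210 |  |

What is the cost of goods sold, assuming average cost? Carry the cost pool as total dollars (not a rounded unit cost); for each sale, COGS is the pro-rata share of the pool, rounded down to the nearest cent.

COGS = $7,052.01

After Feb 1: 77 on hand, pool $1,001.00 (≈ $13.0000 each)
After Feb 2: 439 on hand, pool $4,983.00 (≈ $11.3508 each)
After Feb 5: 484 on hand, pool $5,523.00 (≈ $11.4112 each)
Feb 7, sell 239: 239/484 × $5,523.00 → $2,727.26
After Feb 8: 343 on hand, pool $3,579.74 (≈ $10.4366 each)
Feb 9, sell 238: 238/343 × $3,579.74 → $2,483.90
After Feb 10: 334 on hand, pool $2,927.84 (≈ $8.7660 each)
Feb 12, sell 210: 210/334 × $2,927.84 → $1,840.85
Total COGS = $2,727.26 + $2,483.90 + $1,840.85 = $7,052.01
Ending inventory (cost pool remaining) = $1,086.99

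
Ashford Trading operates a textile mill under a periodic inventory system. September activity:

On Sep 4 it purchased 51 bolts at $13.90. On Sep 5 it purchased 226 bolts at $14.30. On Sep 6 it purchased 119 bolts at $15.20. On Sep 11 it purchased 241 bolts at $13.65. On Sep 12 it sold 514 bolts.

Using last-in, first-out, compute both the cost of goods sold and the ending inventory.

Sep 12, 514 sold [LIFO — newest first]: 241 @ $13.65 + 119 @ $15.20 + 154 @ $14.30 = $7,300.65
Ending inventory: 51 @ $13.90 + 72 @ $14.30 = $1,738.50

COGS = $7,300.65; ending inventory = $1,738.50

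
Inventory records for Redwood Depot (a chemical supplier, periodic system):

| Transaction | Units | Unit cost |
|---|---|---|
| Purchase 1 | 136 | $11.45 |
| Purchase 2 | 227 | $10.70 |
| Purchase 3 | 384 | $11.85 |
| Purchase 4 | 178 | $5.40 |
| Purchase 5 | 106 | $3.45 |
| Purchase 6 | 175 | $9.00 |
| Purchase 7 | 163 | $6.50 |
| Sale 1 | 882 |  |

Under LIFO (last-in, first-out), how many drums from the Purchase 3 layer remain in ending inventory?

Sale 1 (882) [LIFO — newest first]: 163 @ $6.50 + 175 @ $9.00 + 106 @ $3.45 + 178 @ $5.40 + 260 @ $11.85 = $7,042.40
Ending inventory: 136 @ $11.45 + 227 @ $10.70 + 124 @ $11.85 = $5,455.50

124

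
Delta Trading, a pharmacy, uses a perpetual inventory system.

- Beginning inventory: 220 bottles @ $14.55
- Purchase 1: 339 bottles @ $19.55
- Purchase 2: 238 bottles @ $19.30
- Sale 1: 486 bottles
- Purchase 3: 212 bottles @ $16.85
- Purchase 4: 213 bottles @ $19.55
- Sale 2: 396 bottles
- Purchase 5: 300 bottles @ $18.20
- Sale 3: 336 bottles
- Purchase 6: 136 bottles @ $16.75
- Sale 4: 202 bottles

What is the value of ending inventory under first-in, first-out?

Sale 1 (486) [FIFO — oldest first]: 220 @ $14.55 + 266 @ $19.55 = $8,401.30
Sale 2 (396) [FIFO — oldest first]: 73 @ $19.55 + 238 @ $19.30 + 85 @ $16.85 = $7,452.80
Sale 3 (336) [FIFO — oldest first]: 127 @ $16.85 + 209 @ $19.55 = $6,225.90
Sale 4 (202) [FIFO — oldest first]: 4 @ $19.55 + 198 @ $18.20 = $3,681.80
Total COGS = $8,401.30 + $7,452.80 + $6,225.90 + $3,681.80 = $25,761.80
Ending inventory: 102 @ $18.20 + 136 @ $16.75 = $4,134.40

Ending inventory = $4,134.40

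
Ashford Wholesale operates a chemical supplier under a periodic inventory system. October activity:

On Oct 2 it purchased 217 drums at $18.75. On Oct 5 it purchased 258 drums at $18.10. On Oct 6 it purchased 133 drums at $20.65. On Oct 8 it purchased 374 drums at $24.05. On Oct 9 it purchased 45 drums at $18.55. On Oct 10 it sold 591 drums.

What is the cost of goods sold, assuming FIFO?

Oct 10, 591 sold [FIFO — oldest first]: 217 @ $18.75 + 258 @ $18.10 + 116 @ $20.65 = $11,133.95
Ending inventory: 17 @ $20.65 + 374 @ $24.05 + 45 @ $18.55 = $10,180.50

COGS = $11,133.95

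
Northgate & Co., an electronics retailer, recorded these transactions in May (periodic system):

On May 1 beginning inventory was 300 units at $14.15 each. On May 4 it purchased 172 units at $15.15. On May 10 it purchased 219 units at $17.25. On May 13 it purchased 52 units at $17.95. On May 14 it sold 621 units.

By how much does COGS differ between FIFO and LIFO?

$414.60

FIFO COGS: 300 @ $14.15 + 172 @ $15.15 + 149 @ $17.25 = $9,421.05
LIFO COGS: 52 @ $17.95 + 219 @ $17.25 + 172 @ $15.15 + 178 @ $14.15 = $9,835.65
Difference = |$9,421.05 − $9,835.65| = $414.60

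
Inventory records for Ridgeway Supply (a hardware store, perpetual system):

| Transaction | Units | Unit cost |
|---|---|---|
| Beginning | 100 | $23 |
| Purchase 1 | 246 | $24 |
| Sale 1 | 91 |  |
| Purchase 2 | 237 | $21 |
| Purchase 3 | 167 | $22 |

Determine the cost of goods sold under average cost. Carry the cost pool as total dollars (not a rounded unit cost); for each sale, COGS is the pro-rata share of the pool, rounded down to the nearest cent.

COGS = $2,157.69

After Beginning: 100 on hand, pool $2,300.00 (≈ $23.0000 each)
After Purchase 1: 346 on hand, pool $8,204.00 (≈ $23.7110 each)
Sale 1, sell 91: 91/346 × $8,204.00 → $2,157.69
After Purchase 2: 492 on hand, pool $11,023.31 (≈ $22.4051 each)
After Purchase 3: 659 on hand, pool $14,697.31 (≈ $22.3024 each)
Ending inventory (cost pool remaining) = $14,697.31
Check: goods available $16,855.00 = COGS $2,157.69 + ending $14,697.31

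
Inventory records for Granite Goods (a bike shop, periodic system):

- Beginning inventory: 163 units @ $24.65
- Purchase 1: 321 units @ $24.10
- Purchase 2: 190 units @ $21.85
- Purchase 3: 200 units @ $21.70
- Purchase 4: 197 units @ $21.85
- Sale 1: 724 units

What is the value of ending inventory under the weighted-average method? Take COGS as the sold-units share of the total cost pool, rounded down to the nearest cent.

Sale 1, sell 724: 724/1071 × $24,550.00 → $16,595.89
Ending inventory (cost pool remaining) = $7,954.11
Check: goods available $24,550.00 = COGS $16,595.89 + ending $7,954.11

Ending inventory = $7,954.11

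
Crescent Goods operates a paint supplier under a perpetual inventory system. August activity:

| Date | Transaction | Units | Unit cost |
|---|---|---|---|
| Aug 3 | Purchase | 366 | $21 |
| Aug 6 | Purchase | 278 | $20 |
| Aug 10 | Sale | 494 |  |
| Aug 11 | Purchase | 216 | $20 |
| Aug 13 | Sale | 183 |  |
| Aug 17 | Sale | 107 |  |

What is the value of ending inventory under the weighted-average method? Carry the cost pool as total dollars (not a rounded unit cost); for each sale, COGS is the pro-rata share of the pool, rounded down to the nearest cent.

Ending inventory = $1,537.71

After Aug 3: 366 on hand, pool $7,686.00 (≈ $21.0000 each)
After Aug 6: 644 on hand, pool $13,246.00 (≈ $20.5683 each)
Aug 10, sell 494: 494/644 × $13,246.00 → $10,160.75
After Aug 11: 366 on hand, pool $7,405.25 (≈ $20.2329 each)
Aug 13, sell 183: 183/366 × $7,405.25 → $3,702.62
Aug 17, sell 107: 107/183 × $3,702.63 → $2,164.92
Total COGS = $10,160.75 + $3,702.62 + $2,164.92 = $16,028.29
Ending inventory (cost pool remaining) = $1,537.71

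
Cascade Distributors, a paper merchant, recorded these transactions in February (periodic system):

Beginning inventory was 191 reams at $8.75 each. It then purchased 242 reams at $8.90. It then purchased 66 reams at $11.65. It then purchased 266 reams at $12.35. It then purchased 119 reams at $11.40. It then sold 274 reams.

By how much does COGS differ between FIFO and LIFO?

FIFO COGS: 191 @ $8.75 + 83 @ $8.90 = $2,409.95
LIFO COGS: 119 @ $11.40 + 155 @ $12.35 = $3,270.85
Difference = |$2,409.95 − $3,270.85| = $860.90

$860.90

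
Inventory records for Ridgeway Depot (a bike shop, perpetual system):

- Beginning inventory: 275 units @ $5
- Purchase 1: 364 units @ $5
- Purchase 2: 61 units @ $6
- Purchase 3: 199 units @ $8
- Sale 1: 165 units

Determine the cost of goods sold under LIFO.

COGS = $1,320

Sale 1 (165) [LIFO — newest first]: 165 @ $8 = $1,320
Ending inventory: 275 @ $5 + 364 @ $5 + 61 @ $6 + 34 @ $8 = $3,833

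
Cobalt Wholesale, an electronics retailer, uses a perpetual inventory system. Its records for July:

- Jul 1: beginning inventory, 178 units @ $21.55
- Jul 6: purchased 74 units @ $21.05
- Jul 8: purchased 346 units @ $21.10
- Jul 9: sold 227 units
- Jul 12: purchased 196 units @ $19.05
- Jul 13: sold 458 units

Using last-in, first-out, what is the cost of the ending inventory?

Jul 9, 227 sold [LIFO — newest first]: 227 @ $21.10 = $4,789.70
Jul 13, 458 sold [LIFO — newest first]: 196 @ $19.05 + 119 @ $21.10 + 74 @ $21.05 + 69 @ $21.55 = $9,289.35
Total COGS = $4,789.70 + $9,289.35 = $14,079.05
Ending inventory: 109 @ $21.55 = $2,348.95
Check: goods available $16,428.00 = COGS $14,079.05 + ending $2,348.95

Ending inventory = $2,348.95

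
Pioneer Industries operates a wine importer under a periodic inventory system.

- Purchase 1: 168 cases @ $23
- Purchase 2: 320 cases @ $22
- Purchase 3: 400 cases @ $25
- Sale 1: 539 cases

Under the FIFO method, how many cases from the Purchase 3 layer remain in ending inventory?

349

Sale 1 (539) [FIFO — oldest first]: 168 @ $23 + 320 @ $22 + 51 @ $25 = $12,179
Ending inventory: 349 @ $25 = $8,725
Check: goods available $20,904 = COGS $12,179 + ending $8,725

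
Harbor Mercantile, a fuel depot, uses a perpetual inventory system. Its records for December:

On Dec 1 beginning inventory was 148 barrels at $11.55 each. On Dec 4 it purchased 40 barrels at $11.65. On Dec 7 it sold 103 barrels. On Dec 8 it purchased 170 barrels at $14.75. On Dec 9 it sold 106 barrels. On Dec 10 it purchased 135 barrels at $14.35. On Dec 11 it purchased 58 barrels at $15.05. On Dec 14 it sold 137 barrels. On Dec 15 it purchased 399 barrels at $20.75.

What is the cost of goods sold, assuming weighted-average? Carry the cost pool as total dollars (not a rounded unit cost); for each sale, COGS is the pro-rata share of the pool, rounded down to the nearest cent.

After Dec 1: 148 on hand, pool $1,709.40 (≈ $11.5500 each)
After Dec 4: 188 on hand, pool $2,175.40 (≈ $11.5713 each)
Dec 7, sell 103: 103/188 × $2,175.40 → $1,191.84
After Dec 8: 255 on hand, pool $3,491.06 (≈ $13.6904 each)
Dec 9, sell 106: 106/255 × $3,491.06 → $1,451.18
After Dec 10: 284 on hand, pool $3,977.13 (≈ $14.0040 each)
After Dec 11: 342 on hand, pool $4,850.03 (≈ $14.1814 each)
Dec 14, sell 137: 137/342 × $4,850.03 → $1,942.84
After Dec 15: 604 on hand, pool $11,186.44 (≈ $18.5206 each)
Total COGS = $1,191.84 + $1,451.18 + $1,942.84 = $4,585.86
Ending inventory (cost pool remaining) = $11,186.44
Check: goods available $15,772.30 = COGS $4,585.86 + ending $11,186.44

COGS = $4,585.86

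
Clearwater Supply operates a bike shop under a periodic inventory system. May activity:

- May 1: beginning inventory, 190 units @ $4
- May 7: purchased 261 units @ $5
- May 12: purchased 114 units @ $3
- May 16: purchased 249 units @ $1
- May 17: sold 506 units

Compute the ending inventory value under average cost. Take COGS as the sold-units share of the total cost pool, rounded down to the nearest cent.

Ending inventory = $1,004.98

May 17, sell 506: 506/814 × $2,656.00 → $1,651.02
Ending inventory (cost pool remaining) = $1,004.98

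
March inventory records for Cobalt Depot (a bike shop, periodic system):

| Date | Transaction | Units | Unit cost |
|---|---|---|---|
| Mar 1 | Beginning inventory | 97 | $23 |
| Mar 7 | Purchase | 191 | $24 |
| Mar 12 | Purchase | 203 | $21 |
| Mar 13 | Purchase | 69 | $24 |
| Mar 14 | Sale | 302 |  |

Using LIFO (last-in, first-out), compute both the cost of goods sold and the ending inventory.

COGS = $6,639; ending inventory = $6,095

Mar 14, 302 sold [LIFO — newest first]: 69 @ $24 + 203 @ $21 + 30 @ $24 = $6,639
Ending inventory: 97 @ $23 + 161 @ $24 = $6,095
Check: goods available $12,734 = COGS $6,639 + ending $6,095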